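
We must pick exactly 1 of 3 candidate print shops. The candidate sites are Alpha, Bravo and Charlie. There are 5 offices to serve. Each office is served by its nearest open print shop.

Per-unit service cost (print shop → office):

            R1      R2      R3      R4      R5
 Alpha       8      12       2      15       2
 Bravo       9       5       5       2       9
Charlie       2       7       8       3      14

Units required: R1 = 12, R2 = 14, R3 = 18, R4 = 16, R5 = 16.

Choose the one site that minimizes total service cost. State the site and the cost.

With exactly 1 open, each office uses its cheapest among the chosen.
{Bravo}: R1→Bravo 9·12=108, R2→Bravo 5·14=70, R3→Bravo 5·18=90, R4→Bravo 2·16=32, R5→Bravo 9·16=144. Service cost 444.
{Charlie}: service cost 538
{Alpha}: service cost 572
Among all 3 size-1 choices, {Bravo} is lowest.

Choose Bravo only; total service cost 444.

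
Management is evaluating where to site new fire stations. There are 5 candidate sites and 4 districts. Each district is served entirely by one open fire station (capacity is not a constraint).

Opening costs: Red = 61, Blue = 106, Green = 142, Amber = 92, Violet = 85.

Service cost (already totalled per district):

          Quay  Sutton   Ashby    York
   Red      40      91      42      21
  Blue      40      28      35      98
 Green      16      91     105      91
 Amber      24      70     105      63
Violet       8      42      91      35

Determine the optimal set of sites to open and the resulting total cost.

Open Red only; minimum total cost 255.

For any fixed open set, each district goes to its cheapest open site; total = fixed + service.
{Red}: Quay→Red 40, Sutton→Red 91, Ashby→Red 42, York→Red 21. Service 194; fixed 61; total 255.
{Red, Violet}: Quay→Violet 8, Sutton→Violet 42, Ashby→Red 42, York→Red 21. Service 113; fixed 146; total 259.
{Violet}: Quay→Violet 8, Sutton→Violet 42, Ashby→Violet 91, York→Violet 35. Service 176; fixed 85; total 261.
{Red, Blue, Green, Amber, Violet}: Quay→Violet 8, Sutton→Blue 28, Ashby→Blue 35, York→Red 21. Service 92; fixed 486; total 578.
No other subset beats 255.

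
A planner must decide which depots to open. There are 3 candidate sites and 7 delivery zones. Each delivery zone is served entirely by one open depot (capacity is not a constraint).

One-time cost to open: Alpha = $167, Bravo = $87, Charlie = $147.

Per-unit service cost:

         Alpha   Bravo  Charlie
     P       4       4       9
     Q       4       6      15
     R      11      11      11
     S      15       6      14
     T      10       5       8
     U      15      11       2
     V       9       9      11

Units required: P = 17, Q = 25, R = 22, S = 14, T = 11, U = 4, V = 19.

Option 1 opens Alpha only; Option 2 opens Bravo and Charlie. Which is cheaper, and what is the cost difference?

Option 1: {Alpha}: P→Alpha 4·17=68, Q→Alpha 4·25=100, R→Alpha 11·22=242, S→Alpha 15·14=210, T→Alpha 10·11=110, U→Alpha 15·4=60, V→Alpha 9·19=171. Service 961; fixed 167; total 1128.
Option 2: {Bravo, Charlie}: P→Bravo 4·17=68, Q→Bravo 6·25=150, R→Bravo 11·22=242, S→Bravo 6·14=84, T→Bravo 5·11=55, U→Charlie 2·4=8, V→Bravo 9·19=171. Service 778; fixed 234; total 1012.
Difference: |1128 − 1012| = 116.

Option 2 is cheaper by 116.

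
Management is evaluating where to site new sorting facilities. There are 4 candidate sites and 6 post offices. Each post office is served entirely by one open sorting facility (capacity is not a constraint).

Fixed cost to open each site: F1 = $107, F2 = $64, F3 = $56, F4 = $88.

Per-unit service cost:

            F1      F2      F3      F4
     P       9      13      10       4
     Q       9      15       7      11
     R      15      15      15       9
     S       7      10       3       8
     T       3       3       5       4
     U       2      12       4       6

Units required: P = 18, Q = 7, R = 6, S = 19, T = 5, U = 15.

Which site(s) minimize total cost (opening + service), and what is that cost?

For any fixed open set, each post office goes to its cheapest open site; total = fixed + service.
{F3, F4}: P→F4 4·18=72, Q→F3 7·7=49, R→F4 9·6=54, S→F3 3·19=57, T→F4 4·5=20, U→F3 4·15=60. Service 312; fixed 144; total 456.
{F2, F3, F4}: service 307 + fixed 208 = 515
{F3}: P→F3 10·18=180, Q→F3 7·7=49, R→F3 15·6=90, S→F3 3·19=57, T→F3 5·5=25, U→F3 4·15=60. Service 461; fixed 56; total 517.
{F1, F2, F3, F4}: service 277 + fixed 315 = 592
(All 15 nonempty subsets were checked; F3 and F4 is lowest.)

Open F3 and F4; minimum total cost 456.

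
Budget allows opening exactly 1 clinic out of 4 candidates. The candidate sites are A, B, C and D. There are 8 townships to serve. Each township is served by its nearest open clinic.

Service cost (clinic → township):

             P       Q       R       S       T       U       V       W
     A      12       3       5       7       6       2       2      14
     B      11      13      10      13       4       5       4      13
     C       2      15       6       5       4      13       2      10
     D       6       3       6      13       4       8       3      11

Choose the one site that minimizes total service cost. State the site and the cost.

With exactly 1 open, each township uses its cheapest among the chosen.
{A}: P→A 12, Q→A 3, R→A 5, S→A 7, T→A 6, U→A 2, V→A 2, W→A 14. Service cost 51.
{D}: service cost 54
{C}: service cost 57
Among all 4 size-1 choices, {A} is lowest.

Choose A only; total service cost 51.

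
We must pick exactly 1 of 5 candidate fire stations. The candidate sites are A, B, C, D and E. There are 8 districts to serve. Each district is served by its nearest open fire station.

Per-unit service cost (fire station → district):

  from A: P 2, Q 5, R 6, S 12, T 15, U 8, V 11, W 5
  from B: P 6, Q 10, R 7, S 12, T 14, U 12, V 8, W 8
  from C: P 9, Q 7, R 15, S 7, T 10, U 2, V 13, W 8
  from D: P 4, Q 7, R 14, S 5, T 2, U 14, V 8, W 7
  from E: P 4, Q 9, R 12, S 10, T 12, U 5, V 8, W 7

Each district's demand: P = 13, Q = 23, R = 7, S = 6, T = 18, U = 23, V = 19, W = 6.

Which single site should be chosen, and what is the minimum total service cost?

With exactly 1 open, each district uses its cheapest among the chosen.
{D}: P→D 4·13=52, Q→D 7·23=161, R→D 14·7=98, S→D 5·6=30, T→D 2·18=36, U→D 14·23=322, V→D 8·19=152, W→D 7·6=42. Service cost 893.
{E}: service cost 928
{C}: service cost 946
Among all 5 size-1 choices, {D} is lowest.

Choose D only; total service cost 893.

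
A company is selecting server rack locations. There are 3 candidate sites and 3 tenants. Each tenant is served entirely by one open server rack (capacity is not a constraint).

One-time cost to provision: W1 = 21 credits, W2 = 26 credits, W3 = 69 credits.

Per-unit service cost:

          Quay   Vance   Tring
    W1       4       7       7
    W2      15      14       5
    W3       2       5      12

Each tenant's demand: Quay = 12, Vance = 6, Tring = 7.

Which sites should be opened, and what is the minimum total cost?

Open W1 only; minimum total cost 160.

For any fixed open set, each tenant goes to its cheapest open site; total = fixed + service.
{W1}: Quay→W1 4·12=48, Vance→W1 7·6=42, Tring→W1 7·7=49. Service 139; fixed 21; total 160.
{W1, W2}: Quay→W1 4·12=48, Vance→W1 7·6=42, Tring→W2 5·7=35. Service 125; fixed 47; total 172.
{W2, W3}: service 89 + fixed 95 = 184
{W1, W2, W3}: service 89 + fixed 116 = 205
No other subset beats 160.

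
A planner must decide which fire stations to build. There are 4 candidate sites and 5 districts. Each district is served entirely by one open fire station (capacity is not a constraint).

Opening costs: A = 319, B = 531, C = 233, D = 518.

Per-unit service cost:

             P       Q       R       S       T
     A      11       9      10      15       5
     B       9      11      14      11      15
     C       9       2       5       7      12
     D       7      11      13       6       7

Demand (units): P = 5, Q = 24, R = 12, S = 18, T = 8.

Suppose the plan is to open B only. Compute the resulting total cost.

Total cost: 1326

Each district is assigned to its cheapest site among the open ones.
{B}: P→B 9·5=45, Q→B 11·24=264, R→B 14·12=168, S→B 11·18=198, T→B 15·8=120. Service 795; fixed 531; total 1326.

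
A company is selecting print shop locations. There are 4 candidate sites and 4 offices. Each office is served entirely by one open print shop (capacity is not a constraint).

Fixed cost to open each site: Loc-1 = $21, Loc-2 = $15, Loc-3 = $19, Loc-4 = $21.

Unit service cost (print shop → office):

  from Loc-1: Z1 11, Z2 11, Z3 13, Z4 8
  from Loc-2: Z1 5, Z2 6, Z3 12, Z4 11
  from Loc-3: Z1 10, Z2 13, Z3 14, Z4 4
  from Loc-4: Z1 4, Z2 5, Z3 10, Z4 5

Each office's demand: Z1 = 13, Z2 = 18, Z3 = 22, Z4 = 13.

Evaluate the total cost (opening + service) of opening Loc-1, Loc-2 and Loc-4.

Each office is assigned to its cheapest site among the open ones.
{Loc-1, Loc-2, Loc-4}: Z1→Loc-4 4·13=52, Z2→Loc-4 5·18=90, Z3→Loc-4 10·22=220, Z4→Loc-4 5·13=65. Service 427; fixed 57; total 484.

Total cost: 484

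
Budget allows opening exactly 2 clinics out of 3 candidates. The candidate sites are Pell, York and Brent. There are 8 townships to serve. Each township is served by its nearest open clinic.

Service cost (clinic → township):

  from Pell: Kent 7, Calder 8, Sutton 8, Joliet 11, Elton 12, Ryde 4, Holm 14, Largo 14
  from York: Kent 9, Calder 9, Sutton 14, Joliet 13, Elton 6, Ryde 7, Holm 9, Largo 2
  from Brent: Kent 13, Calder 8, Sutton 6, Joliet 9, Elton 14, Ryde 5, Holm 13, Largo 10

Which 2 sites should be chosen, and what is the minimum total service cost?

With exactly 2 open, each township uses its cheapest among the chosen.
{York, Brent}: Kent→York 9, Calder→Brent 8, Sutton→Brent 6, Joliet→Brent 9, Elton→York 6, Ryde→Brent 5, Holm→York 9, Largo→York 2. Service cost 54.
{Pell, York}: service cost 55
{Pell, Brent}: service cost 69
Among all 3 size-2 choices, {York, Brent} is lowest.

Choose York and Brent; total service cost 54.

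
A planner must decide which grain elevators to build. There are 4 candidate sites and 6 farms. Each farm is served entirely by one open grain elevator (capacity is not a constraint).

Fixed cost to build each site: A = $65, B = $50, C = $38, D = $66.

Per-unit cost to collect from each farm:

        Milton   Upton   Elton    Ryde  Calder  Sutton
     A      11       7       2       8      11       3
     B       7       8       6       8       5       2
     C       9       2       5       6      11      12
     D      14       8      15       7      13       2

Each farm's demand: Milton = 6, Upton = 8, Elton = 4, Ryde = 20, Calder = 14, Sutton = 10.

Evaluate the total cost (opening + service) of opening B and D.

Total cost: 476

Each farm is assigned to its cheapest site among the open ones.
{B, D}: Milton→B 7·6=42, Upton→B 8·8=64, Elton→B 6·4=24, Ryde→D 7·20=140, Calder→B 5·14=70, Sutton→B 2·10=20. Service 360; fixed 116; total 476.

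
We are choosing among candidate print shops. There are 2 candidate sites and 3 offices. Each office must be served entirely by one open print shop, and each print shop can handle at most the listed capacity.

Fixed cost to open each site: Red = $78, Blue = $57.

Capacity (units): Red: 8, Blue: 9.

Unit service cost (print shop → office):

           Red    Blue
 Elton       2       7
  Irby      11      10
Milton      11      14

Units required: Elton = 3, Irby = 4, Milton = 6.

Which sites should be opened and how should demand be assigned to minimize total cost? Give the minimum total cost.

Open {Red, Blue}: Elton→Blue 7·3=21, Irby→Blue 10·4=40, Milton→Red 11·6=66.
Loads: Red carries 6/8, Blue carries 7/9. Service 127; fixed 135; total 262.
Next best feasible plan costs 269.

Minimum total cost: 262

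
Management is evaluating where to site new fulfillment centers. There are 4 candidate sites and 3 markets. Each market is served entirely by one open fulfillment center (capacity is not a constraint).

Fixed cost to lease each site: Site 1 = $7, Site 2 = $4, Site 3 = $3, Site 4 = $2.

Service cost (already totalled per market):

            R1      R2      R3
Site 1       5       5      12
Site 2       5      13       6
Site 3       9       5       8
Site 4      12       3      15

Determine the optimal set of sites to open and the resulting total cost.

Open Site 2 and Site 4; minimum total cost 20.

For any fixed open set, each market goes to its cheapest open site; total = fixed + service.
{Site 2, Site 4}: R1→Site 2 5, R2→Site 4 3, R3→Site 2 6. Service 14; fixed 6; total 20.
{Site 2, Site 3}: R1→Site 2 5, R2→Site 3 5, R3→Site 2 6. Service 16; fixed 7; total 23.
{Site 2, Site 3, Site 4}: R1→Site 2 5, R2→Site 4 3, R3→Site 2 6. Service 14; fixed 9; total 23.
{Site 1, Site 2, Site 3, Site 4}: service 14 + fixed 16 = 30
No other subset beats 20.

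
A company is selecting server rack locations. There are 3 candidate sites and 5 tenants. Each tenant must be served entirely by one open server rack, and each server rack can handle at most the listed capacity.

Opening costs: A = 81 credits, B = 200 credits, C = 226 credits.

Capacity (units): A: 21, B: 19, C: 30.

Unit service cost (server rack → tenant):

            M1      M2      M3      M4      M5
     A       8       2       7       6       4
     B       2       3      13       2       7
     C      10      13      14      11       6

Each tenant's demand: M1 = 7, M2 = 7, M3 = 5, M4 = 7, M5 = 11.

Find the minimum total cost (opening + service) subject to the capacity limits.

Open {A, B}: M1→B 2·7=14, M2→A 2·7=14, M3→B 13·5=65, M4→B 2·7=14, M5→A 4·11=44.
Loads: A carries 18/21, B carries 19/19. Service 151; fixed 281; total 432.
Next best feasible plan costs 463.

Minimum total cost: 432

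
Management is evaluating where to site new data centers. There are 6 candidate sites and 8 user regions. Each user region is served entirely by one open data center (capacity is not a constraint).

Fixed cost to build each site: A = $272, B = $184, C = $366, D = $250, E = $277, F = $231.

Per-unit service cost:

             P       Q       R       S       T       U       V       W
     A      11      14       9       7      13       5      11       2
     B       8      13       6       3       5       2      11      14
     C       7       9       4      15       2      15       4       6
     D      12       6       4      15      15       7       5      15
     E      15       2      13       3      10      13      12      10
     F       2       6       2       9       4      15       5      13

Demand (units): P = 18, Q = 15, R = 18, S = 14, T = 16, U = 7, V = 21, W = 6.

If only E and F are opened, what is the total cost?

Total cost: 972

Each user region is assigned to its cheapest site among the open ones.
{E, F}: P→F 2·18=36, Q→E 2·15=30, R→F 2·18=36, S→E 3·14=42, T→F 4·16=64, U→E 13·7=91, V→F 5·21=105, W→E 10·6=60. Service 464; fixed 508; total 972.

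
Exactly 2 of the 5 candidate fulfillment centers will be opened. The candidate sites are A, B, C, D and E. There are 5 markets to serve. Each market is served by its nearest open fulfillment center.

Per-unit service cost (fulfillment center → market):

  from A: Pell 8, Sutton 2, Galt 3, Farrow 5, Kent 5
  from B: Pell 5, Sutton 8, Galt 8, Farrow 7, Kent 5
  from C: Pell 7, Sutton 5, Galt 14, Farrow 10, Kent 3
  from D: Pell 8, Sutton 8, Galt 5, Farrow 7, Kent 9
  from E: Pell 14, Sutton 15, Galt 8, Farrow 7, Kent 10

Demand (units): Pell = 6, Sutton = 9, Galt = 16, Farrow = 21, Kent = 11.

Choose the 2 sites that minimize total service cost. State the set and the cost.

With exactly 2 open, each market uses its cheapest among the chosen.
{A, C}: Pell→C 7·6=42, Sutton→A 2·9=18, Galt→A 3·16=48, Farrow→A 5·21=105, Kent→C 3·11=33. Service cost 246.
{A, B}: service cost 256
{A, D}: service cost 274
Among all 10 size-2 choices, {A, C} is lowest.

Choose A and C; total service cost 246.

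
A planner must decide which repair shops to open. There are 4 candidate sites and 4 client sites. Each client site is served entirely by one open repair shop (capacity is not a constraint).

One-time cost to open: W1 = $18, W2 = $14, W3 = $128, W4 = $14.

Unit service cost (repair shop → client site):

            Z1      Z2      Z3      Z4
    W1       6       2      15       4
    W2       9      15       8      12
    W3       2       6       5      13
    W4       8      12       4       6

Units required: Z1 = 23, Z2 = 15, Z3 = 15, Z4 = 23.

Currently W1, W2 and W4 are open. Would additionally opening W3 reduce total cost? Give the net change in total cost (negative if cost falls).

No — net change +36 (cost rises by 36).

Current service cost with {W1, W2, W4}: 320.
Adding W3: each client site re-picks its cheapest; new service cost 228, saving 92.
Extra fixed cost: 128. Net change = 128 − 92 = 36.
(Totals: 366 → 402.)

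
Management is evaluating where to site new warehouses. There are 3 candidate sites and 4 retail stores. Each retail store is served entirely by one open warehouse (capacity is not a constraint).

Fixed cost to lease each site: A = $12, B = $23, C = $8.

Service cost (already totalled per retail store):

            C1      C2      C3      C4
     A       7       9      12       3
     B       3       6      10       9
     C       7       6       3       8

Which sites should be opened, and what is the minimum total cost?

For any fixed open set, each retail store goes to its cheapest open site; total = fixed + service.
{C}: C1→C 7, C2→C 6, C3→C 3, C4→C 8. Service 24; fixed 8; total 32.
{A, C}: C1→A 7, C2→C 6, C3→C 3, C4→A 3. Service 19; fixed 20; total 39.
{A}: C1→A 7, C2→A 9, C3→A 12, C4→A 3. Service 31; fixed 12; total 43.
{A, B, C}: C1→B 3, C2→B 6, C3→C 3, C4→A 3. Service 15; fixed 43; total 58.
No other subset beats 32.

Open C only; minimum total cost 32.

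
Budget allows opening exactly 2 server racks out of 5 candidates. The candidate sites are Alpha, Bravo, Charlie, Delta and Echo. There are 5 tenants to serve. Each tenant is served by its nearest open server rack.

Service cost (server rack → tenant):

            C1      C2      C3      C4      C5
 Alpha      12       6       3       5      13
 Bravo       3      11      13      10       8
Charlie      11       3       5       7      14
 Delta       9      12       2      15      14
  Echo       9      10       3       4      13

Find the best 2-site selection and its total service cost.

With exactly 2 open, each tenant uses its cheapest among the chosen.
{Alpha, Bravo}: C1→Bravo 3, C2→Alpha 6, C3→Alpha 3, C4→Alpha 5, C5→Bravo 8. Service cost 25.
{Bravo, Charlie}: service cost 26
{Bravo, Echo}: service cost 28
Among all 10 size-2 choices, {Alpha, Bravo} is lowest.

Choose Alpha and Bravo; total service cost 25.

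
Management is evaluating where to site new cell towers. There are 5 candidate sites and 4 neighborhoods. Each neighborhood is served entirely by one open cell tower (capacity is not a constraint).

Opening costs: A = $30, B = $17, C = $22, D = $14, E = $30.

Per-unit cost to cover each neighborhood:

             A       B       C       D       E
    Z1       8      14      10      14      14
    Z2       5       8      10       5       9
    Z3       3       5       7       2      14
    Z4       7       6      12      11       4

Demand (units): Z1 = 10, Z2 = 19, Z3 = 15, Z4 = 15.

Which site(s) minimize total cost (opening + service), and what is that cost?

For any fixed open set, each neighborhood goes to its cheapest open site; total = fixed + service.
{A, D, E}: Z1→A 8·10=80, Z2→A 5·19=95, Z3→D 2·15=30, Z4→E 4·15=60. Service 265; fixed 74; total 339.
{A, E}: Z1→A 8·10=80, Z2→A 5·19=95, Z3→A 3·15=45, Z4→E 4·15=60. Service 280; fixed 60; total 340.
{C, D, E}: service 285 + fixed 66 = 351
{A, B, C, D, E}: service 265 + fixed 113 = 378
No other subset beats 339.

Open A, D and E; minimum total cost 339.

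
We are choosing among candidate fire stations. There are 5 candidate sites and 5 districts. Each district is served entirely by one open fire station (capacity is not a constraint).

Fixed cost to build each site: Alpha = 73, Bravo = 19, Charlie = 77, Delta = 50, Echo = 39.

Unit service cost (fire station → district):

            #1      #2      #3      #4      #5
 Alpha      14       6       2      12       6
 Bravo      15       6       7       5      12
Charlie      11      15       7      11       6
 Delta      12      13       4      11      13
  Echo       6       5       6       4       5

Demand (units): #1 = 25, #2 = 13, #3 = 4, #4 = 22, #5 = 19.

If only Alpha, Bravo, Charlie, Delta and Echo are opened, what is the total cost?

Total cost: 664

Each district is assigned to its cheapest site among the open ones.
{Alpha, Bravo, Charlie, Delta, Echo}: #1→Echo 6·25=150, #2→Echo 5·13=65, #3→Alpha 2·4=8, #4→Echo 4·22=88, #5→Echo 5·19=95. Service 406; fixed 258; total 664.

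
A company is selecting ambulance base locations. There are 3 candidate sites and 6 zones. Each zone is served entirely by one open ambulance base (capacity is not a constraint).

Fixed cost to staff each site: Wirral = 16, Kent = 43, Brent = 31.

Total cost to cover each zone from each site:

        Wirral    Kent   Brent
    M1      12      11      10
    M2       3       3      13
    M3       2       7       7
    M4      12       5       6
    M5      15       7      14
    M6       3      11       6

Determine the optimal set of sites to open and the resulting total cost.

Open Wirral only; minimum total cost 63.

For any fixed open set, each zone goes to its cheapest open site; total = fixed + service.
{Wirral}: M1→Wirral 12, M2→Wirral 3, M3→Wirral 2, M4→Wirral 12, M5→Wirral 15, M6→Wirral 3. Service 47; fixed 16; total 63.
{Wirral, Brent}: service 38 + fixed 47 = 85
{Kent}: M1→Kent 11, M2→Kent 3, M3→Kent 7, M4→Kent 5, M5→Kent 7, M6→Kent 11. Service 44; fixed 43; total 87.
{Wirral, Kent, Brent}: service 30 + fixed 90 = 120
No other subset beats 63.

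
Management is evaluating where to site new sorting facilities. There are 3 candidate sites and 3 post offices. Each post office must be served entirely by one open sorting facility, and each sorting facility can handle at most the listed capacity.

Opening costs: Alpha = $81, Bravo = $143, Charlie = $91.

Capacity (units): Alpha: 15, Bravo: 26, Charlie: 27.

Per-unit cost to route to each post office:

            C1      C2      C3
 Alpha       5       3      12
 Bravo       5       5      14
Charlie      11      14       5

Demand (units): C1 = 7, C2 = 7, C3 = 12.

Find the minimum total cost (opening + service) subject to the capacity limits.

Minimum total cost: 288

Open {Alpha, Charlie}: C1→Alpha 5·7=35, C2→Alpha 3·7=21, C3→Charlie 5·12=60.
Loads: Alpha carries 14/15, Charlie carries 12/27. Service 116; fixed 172; total 288.
Next best feasible plan costs 326.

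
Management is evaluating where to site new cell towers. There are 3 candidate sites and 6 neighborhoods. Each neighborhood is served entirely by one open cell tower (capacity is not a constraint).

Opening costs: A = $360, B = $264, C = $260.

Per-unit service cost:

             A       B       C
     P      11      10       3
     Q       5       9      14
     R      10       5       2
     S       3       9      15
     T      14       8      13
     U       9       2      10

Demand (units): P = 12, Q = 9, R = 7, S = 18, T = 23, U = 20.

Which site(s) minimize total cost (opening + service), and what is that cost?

Open B only; minimum total cost 886.

For any fixed open set, each neighborhood goes to its cheapest open site; total = fixed + service.
{B}: P→B 10·12=120, Q→B 9·9=81, R→B 5·7=35, S→B 9·18=162, T→B 8·23=184, U→B 2·20=40. Service 622; fixed 264; total 886.
{B, C}: service 517 + fixed 524 = 1041
{A, B}: service 478 + fixed 624 = 1102
{A, B, C}: service 373 + fixed 884 = 1257
No other subset beats 886.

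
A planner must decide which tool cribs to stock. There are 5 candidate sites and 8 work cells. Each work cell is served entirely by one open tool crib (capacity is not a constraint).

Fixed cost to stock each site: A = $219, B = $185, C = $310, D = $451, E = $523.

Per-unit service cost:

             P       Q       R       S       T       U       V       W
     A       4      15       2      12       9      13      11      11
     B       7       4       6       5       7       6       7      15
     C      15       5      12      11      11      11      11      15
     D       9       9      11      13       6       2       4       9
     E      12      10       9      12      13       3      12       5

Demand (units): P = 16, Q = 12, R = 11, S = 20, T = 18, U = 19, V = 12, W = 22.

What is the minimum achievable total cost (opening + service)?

For any fixed open set, each work cell goes to its cheapest open site; total = fixed + service.
{B}: P→B 7·16=112, Q→B 4·12=48, R→B 6·11=66, S→B 5·20=100, T→B 7·18=126, U→B 6·19=114, V→B 7·12=84, W→B 15·22=330. Service 980; fixed 185; total 1165.
{A, B}: P→A 4·16=64, Q→B 4·12=48, R→A 2·11=22, S→B 5·20=100, T→B 7·18=126, U→B 6·19=114, V→B 7·12=84, W→A 11·22=242. Service 800; fixed 404; total 1204.
{B, D}: P→B 7·16=112, Q→B 4·12=48, R→B 6·11=66, S→B 5·20=100, T→D 6·18=108, U→D 2·19=38, V→D 4·12=48, W→D 9·22=198. Service 718; fixed 636; total 1354.
{A, B, C, D, E}: P→A 4·16=64, Q→B 4·12=48, R→A 2·11=22, S→B 5·20=100, T→D 6·18=108, U→D 2·19=38, V→D 4·12=48, W→E 5·22=110. Service 538; fixed 1688; total 2226.
No other subset beats 1165.

Minimum total cost: 1165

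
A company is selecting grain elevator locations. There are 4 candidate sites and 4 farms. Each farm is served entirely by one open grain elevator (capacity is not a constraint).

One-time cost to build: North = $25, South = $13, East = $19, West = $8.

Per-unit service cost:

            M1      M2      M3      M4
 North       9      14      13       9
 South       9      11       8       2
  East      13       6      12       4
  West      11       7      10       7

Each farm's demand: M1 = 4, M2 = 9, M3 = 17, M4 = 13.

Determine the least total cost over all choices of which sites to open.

For any fixed open set, each farm goes to its cheapest open site; total = fixed + service.
{South, West}: M1→South 9·4=36, M2→West 7·9=63, M3→South 8·17=136, M4→South 2·13=26. Service 261; fixed 21; total 282.
{South, East}: service 252 + fixed 32 = 284
{South, East, West}: service 252 + fixed 40 = 292
{North, South, East, West}: M1→North 9·4=36, M2→East 6·9=54, M3→South 8·17=136, M4→South 2·13=26. Service 252; fixed 65; total 317.
No other subset beats 282.

Minimum total cost: 282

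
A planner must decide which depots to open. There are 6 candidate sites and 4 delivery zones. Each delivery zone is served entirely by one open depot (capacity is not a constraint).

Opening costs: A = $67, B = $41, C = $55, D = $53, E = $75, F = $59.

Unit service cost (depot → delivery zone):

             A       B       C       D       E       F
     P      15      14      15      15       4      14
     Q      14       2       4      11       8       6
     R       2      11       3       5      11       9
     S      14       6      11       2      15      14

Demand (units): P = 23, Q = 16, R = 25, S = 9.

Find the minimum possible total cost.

Minimum total cost: 411

For any fixed open set, each delivery zone goes to its cheapest open site; total = fixed + service.
{A, B, E}: P→E 4·23=92, Q→B 2·16=32, R→A 2·25=50, S→B 6·9=54. Service 228; fixed 183; total 411.
{B, C, E}: service 253 + fixed 171 = 424
{A, B, D, E}: service 192 + fixed 236 = 428
{A, B, C, D, E, F}: P→E 4·23=92, Q→B 2·16=32, R→A 2·25=50, S→D 2·9=18. Service 192; fixed 350; total 542.
No other subset beats 411.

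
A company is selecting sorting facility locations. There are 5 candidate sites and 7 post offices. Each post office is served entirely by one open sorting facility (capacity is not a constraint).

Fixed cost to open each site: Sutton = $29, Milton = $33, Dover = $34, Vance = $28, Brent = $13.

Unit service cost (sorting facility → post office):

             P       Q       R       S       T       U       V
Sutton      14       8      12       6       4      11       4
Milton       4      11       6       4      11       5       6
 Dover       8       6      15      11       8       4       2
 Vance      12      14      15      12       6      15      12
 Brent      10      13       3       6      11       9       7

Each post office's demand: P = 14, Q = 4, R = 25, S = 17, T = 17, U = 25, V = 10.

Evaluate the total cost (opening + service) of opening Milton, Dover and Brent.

Total cost: 559

Each post office is assigned to its cheapest site among the open ones.
{Milton, Dover, Brent}: P→Milton 4·14=56, Q→Dover 6·4=24, R→Brent 3·25=75, S→Milton 4·17=68, T→Dover 8·17=136, U→Dover 4·25=100, V→Dover 2·10=20. Service 479; fixed 80; total 559.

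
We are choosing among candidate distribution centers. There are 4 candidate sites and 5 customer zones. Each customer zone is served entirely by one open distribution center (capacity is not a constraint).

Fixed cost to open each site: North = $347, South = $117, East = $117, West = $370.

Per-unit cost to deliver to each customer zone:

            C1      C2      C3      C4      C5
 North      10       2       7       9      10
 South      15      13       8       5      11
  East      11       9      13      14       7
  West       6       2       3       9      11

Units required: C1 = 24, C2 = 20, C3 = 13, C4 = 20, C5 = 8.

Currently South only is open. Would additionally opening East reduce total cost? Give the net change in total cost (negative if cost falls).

Yes — net change −91 (cost falls by 91).

Current service cost with {South}: 912.
Adding East: each customer zone re-picks its cheapest; new service cost 704, saving 208.
Extra fixed cost: 117. Net change = 117 − 208 = -91.
(Totals: 1029 → 938.)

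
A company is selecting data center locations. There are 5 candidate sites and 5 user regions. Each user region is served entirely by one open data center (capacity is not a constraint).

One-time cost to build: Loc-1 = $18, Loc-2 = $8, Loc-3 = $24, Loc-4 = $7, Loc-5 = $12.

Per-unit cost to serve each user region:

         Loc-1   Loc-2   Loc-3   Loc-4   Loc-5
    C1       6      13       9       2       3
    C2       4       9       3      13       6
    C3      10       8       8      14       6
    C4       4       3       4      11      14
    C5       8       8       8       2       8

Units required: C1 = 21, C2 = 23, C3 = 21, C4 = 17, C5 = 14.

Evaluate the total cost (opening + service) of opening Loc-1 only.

Total cost: 626

Each user region is assigned to its cheapest site among the open ones.
{Loc-1}: C1→Loc-1 6·21=126, C2→Loc-1 4·23=92, C3→Loc-1 10·21=210, C4→Loc-1 4·17=68, C5→Loc-1 8·14=112. Service 608; fixed 18; total 626.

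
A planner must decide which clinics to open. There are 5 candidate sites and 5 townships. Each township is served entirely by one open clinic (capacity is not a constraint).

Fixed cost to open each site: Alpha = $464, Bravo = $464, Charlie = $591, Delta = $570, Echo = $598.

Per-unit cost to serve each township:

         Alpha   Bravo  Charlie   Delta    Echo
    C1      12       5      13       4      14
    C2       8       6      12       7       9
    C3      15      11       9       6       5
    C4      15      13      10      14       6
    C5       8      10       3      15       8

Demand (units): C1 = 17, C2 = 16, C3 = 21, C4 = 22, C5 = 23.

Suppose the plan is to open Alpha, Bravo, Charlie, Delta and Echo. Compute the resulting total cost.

Total cost: 3157

Each township is assigned to its cheapest site among the open ones.
{Alpha, Bravo, Charlie, Delta, Echo}: C1→Delta 4·17=68, C2→Bravo 6·16=96, C3→Echo 5·21=105, C4→Echo 6·22=132, C5→Charlie 3·23=69. Service 470; fixed 2687; total 3157.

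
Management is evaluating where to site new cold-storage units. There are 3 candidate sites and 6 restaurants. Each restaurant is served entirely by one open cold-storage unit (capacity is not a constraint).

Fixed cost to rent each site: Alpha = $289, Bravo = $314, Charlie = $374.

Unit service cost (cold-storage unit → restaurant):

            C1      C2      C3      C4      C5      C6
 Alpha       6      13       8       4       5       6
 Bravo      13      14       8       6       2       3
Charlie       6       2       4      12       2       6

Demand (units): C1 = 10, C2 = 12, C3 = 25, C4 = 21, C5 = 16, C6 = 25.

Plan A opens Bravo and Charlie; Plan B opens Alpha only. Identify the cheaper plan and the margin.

Plan B is cheaper by 86.

Plan A: {Bravo, Charlie}: C1→Charlie 6·10=60, C2→Charlie 2·12=24, C3→Charlie 4·25=100, C4→Bravo 6·21=126, C5→Bravo 2·16=32, C6→Bravo 3·25=75. Service 417; fixed 688; total 1105.
Plan B: {Alpha}: C1→Alpha 6·10=60, C2→Alpha 13·12=156, C3→Alpha 8·25=200, C4→Alpha 4·21=84, C5→Alpha 5·16=80, C6→Alpha 6·25=150. Service 730; fixed 289; total 1019.
Difference: |1105 − 1019| = 86.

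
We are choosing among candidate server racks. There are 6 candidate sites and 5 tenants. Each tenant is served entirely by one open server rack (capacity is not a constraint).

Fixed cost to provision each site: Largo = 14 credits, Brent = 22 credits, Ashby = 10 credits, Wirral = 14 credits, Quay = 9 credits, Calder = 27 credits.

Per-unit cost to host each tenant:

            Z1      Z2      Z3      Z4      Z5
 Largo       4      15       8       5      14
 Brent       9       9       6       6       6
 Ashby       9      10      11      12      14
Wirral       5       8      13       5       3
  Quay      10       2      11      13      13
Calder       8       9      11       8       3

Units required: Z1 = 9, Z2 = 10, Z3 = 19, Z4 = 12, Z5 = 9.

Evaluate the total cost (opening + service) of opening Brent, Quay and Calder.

Each tenant is assigned to its cheapest site among the open ones.
{Brent, Quay, Calder}: Z1→Calder 8·9=72, Z2→Quay 2·10=20, Z3→Brent 6·19=114, Z4→Brent 6·12=72, Z5→Calder 3·9=27. Service 305; fixed 58; total 363.

Total cost: 363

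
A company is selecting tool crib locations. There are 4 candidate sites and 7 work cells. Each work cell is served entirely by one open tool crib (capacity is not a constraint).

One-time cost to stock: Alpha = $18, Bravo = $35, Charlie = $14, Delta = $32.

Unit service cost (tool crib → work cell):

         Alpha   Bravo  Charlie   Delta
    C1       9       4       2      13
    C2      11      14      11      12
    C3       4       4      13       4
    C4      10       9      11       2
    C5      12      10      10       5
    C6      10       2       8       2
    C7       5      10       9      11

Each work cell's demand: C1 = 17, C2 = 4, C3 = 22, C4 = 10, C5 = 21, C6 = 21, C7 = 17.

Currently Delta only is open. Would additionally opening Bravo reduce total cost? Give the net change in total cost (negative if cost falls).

Current service cost with {Delta}: 711.
Adding Bravo: each work cell re-picks its cheapest; new service cost 541, saving 170.
Extra fixed cost: 35. Net change = 35 − 170 = -135.
(Totals: 743 → 608.)

Yes — net change −135 (cost falls by 135).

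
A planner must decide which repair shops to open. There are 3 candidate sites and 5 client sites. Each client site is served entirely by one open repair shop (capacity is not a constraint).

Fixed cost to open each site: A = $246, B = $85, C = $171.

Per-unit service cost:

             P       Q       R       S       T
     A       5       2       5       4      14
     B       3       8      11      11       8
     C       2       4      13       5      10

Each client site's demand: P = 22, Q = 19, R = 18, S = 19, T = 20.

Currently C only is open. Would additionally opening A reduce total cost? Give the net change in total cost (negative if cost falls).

Current service cost with {C}: 649.
Adding A: each client site re-picks its cheapest; new service cost 448, saving 201.
Extra fixed cost: 246. Net change = 246 − 201 = 45.
(Totals: 820 → 865.)

No — net change +45 (cost rises by 45).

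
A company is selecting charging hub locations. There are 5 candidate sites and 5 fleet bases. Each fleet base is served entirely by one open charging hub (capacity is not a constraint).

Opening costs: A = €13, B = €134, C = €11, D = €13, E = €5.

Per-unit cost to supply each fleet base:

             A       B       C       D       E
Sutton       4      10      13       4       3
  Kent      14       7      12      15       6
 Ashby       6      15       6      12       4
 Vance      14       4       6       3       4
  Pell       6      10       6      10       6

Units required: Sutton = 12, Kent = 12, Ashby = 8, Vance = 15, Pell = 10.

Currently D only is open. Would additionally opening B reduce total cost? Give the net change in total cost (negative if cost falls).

Current service cost with {D}: 469.
Adding B: each fleet base re-picks its cheapest; new service cost 373, saving 96.
Extra fixed cost: 134. Net change = 134 − 96 = 38.
(Totals: 482 → 520.)

No — net change +38 (cost rises by 38).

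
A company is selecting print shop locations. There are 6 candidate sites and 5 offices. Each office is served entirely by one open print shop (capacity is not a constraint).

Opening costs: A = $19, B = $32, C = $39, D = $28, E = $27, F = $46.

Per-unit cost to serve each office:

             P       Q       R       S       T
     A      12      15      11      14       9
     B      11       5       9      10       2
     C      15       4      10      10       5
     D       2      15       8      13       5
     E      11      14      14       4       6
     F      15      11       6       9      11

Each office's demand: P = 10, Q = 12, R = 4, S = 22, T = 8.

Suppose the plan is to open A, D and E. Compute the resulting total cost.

Each office is assigned to its cheapest site among the open ones.
{A, D, E}: P→D 2·10=20, Q→E 14·12=168, R→D 8·4=32, S→E 4·22=88, T→D 5·8=40. Service 348; fixed 74; total 422.

Total cost: 422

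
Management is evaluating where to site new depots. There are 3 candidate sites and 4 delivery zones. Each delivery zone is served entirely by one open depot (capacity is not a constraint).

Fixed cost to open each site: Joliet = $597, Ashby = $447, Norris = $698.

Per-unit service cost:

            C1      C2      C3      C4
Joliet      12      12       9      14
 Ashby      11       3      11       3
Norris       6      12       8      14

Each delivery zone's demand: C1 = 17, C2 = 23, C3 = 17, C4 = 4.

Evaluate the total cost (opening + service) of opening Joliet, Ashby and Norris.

Each delivery zone is assigned to its cheapest site among the open ones.
{Joliet, Ashby, Norris}: C1→Norris 6·17=102, C2→Ashby 3·23=69, C3→Norris 8·17=136, C4→Ashby 3·4=12. Service 319; fixed 1742; total 2061.

Total cost: 2061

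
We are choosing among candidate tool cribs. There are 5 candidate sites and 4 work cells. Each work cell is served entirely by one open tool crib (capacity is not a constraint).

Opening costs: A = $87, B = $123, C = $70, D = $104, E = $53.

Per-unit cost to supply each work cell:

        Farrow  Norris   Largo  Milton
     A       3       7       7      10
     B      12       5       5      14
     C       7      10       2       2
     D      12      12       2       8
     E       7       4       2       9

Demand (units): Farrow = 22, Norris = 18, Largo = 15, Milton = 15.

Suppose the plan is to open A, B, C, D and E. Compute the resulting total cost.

Total cost: 635

Each work cell is assigned to its cheapest site among the open ones.
{A, B, C, D, E}: Farrow→A 3·22=66, Norris→E 4·18=72, Largo→C 2·15=30, Milton→C 2·15=30. Service 198; fixed 437; total 635.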